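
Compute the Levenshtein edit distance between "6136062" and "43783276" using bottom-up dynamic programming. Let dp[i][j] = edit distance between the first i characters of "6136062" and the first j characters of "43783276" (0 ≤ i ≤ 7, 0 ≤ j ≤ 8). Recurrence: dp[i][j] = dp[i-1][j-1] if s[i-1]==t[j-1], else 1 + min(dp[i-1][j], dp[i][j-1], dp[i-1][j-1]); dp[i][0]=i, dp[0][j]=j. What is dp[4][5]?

5

   ''  4  3  7  8  3  2  7  6
''  0  1  2  3  4  5  6  7  8
 6  1  1  2  3  4  5  6  7  7
 1  2  2  2  3  4  5  6  7  8
 3  3  3  2  3  4  4  5  6  7
 6  4  4  3  3  4  5  5  6  6
 0  5  5  4  4  4  5  6  6  7
 6  6  6  5  5  5  5  6  7  6
 2  7  7  6  6  6  6  5  6  7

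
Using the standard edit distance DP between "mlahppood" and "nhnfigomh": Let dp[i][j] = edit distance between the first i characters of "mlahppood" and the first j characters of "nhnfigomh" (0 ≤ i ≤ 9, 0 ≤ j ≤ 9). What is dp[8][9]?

8

   ''  n  h  n  f  i  g  o  m  h
''  0  1  2  3  4  5  6  7  8  9
 m  1  1  2  3  4  5  6  7  7  8
 l  2  2  2  3  4  5  6  7  8  8
 a  3  3  3  3  4  5  6  7  8  9
 h  4  4  3  4  4  5  6  7  8  8
 p  5  5  4  4  5  5  6  7  8  9
 p  6  6  5  5  5  6  6  7  8  9
 o  7  7  6  6  6  6  7  6  7  8
 o  8  8  7  7  7  7  7  7  7  8
 d  9  9  8  8  8  8  8  8  8  8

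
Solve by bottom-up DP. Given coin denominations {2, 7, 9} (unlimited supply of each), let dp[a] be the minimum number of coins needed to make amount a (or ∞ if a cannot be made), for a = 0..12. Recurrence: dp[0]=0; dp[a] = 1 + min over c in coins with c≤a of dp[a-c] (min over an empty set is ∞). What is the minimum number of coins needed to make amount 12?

 a  0  1  2  3  4  5  6  7  8  9 10 11 12
dp  0  -  1  -  2  -  3  1  4  1  5  2  6
(- denotes ∞ / unreachable)

6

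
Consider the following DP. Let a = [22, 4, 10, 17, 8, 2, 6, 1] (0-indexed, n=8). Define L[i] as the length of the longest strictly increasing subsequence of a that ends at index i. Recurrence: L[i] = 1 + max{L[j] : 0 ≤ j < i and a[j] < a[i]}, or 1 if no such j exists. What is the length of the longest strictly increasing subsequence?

3

   i    0    1    2    3    4    5    6    7
a[i]   22    4   10   17    8    2    6    1
L[i]    1    1    2    3    2    1    2    1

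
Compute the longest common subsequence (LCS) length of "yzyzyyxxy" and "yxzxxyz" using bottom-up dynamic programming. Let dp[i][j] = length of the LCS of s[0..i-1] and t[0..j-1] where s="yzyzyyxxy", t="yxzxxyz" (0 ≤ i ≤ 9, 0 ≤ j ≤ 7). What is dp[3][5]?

   ''  y  x  z  x  x  y  z
''  0  0  0  0  0  0  0  0
 y  0  1  1  1  1  1  1  1
 z  0  1  1  2  2  2  2  2
 y  0  1  1  2  2  2  3  3
 z  0  1  1  2  2  2  3  4
 y  0  1  1  2  2  2  3  4
 y  0  1  1  2  2  2  3  4
 x  0  1  2  2  3  3  3  4
 x  0  1  2  2  3  4  4  4
 y  0  1  2  2  3  4  5  5

2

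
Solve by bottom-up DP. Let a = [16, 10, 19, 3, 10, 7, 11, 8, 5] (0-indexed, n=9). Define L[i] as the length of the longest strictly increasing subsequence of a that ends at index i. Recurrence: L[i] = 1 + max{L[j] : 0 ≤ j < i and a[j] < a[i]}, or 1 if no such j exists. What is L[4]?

   i    0    1    2    3    4    5    6    7    8
a[i]   16   10   19    3   10    7   11    8    5
L[i]    1    1    2    1    2    2    3    3    2

2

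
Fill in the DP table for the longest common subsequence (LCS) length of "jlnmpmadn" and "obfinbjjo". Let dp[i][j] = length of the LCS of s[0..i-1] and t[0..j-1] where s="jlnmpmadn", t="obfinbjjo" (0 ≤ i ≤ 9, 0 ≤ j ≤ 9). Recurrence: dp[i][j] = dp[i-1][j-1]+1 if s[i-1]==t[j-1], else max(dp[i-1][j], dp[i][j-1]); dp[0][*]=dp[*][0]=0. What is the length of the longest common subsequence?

   ''  o  b  f  i  n  b  j  j  o
''  0  0  0  0  0  0  0  0  0  0
 j  0  0  0  0  0  0  0  1  1  1
 l  0  0  0  0  0  0  0  1  1  1
 n  0  0  0  0  0  1  1  1  1  1
 m  0  0  0  0  0  1  1  1  1  1
 p  0  0  0  0  0  1  1  1  1  1
 m  0  0  0  0  0  1  1  1  1  1
 a  0  0  0  0  0  1  1  1  1  1
 d  0  0  0  0  0  1  1  1  1  1
 n  0  0  0  0  0  1  1  1  1  1

1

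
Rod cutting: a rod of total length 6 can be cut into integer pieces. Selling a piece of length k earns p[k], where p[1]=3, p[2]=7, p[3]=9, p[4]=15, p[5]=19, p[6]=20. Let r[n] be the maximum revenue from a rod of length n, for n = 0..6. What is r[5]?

19

   n    0    1    2    3    4    5    6
r[n]    0    3    7   10   15   19   22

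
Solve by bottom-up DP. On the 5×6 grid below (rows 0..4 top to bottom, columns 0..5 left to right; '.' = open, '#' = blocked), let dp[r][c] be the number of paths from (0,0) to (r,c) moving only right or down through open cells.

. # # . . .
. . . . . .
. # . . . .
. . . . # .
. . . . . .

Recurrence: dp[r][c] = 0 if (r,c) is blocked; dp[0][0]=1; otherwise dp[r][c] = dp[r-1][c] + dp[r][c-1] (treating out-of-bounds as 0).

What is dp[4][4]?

8

r\c   0   1   2   3   4   5
  0   1   0   0   0   0   0
  1   1   1   1   1   1   1
  2   1   0   1   2   3   4
  3   1   1   2   4   0   4
  4   1   2   4   8   8  12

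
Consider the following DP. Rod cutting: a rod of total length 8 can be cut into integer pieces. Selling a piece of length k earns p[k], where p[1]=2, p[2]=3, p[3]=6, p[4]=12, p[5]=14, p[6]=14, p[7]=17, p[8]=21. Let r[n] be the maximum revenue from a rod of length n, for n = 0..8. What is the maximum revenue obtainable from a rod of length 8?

24

   n    0    1    2    3    4    5    6    7    8
r[n]    0    2    4    6   12   14   16   18   24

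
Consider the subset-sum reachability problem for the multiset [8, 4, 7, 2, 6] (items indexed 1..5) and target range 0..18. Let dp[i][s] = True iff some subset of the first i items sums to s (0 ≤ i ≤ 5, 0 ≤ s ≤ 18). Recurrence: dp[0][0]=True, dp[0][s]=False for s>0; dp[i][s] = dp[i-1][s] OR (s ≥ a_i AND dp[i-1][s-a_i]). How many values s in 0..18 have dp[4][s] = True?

14

i\s   0   1   2   3   4   5   6   7   8   9  10  11  12  13  14  15  16  17  18
  0   T   F   F   F   F   F   F   F   F   F   F   F   F   F   F   F   F   F   F
  1   T   F   F   F   F   F   F   F   T   F   F   F   F   F   F   F   F   F   F
  2   T   F   F   F   T   F   F   F   T   F   F   F   T   F   F   F   F   F   F
  3   T   F   F   F   T   F   F   T   T   F   F   T   T   F   F   T   F   F   F
  4   T   F   T   F   T   F   T   T   T   T   T   T   T   T   T   T   F   T   F
  5   T   F   T   F   T   F   T   T   T   T   T   T   T   T   T   T   T   T   T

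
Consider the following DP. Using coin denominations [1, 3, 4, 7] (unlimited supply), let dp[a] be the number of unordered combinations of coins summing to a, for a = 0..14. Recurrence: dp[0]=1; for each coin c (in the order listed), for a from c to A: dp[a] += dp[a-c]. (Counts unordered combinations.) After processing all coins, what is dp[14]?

after  coin     0     1     2     3     4     5     6     7     8     9    10    11    12    13    14
          1     1     1     1     1     1     1     1     1     1     1     1     1     1     1     1
          3     1     1     1     2     2     2     3     3     3     4     4     4     5     5     5
          4     1     1     1     2     3     3     4     5     6     7     8     9    11    12    13
          7     1     1     1     2     3     3     4     6     7     8    10    12    14    16    19

19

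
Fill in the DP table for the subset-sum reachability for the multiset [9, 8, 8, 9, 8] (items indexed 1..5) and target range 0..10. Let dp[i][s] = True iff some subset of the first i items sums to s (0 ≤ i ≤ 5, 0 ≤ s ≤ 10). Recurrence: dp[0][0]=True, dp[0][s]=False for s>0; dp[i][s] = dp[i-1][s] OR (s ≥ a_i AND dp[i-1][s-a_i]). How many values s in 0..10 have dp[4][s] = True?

3

i\s   0   1   2   3   4   5   6   7   8   9  10
  0   T   F   F   F   F   F   F   F   F   F   F
  1   T   F   F   F   F   F   F   F   F   T   F
  2   T   F   F   F   F   F   F   F   T   T   F
  3   T   F   F   F   F   F   F   F   T   T   F
  4   T   F   F   F   F   F   F   F   T   T   F
  5   T   F   F   F   F   F   F   F   T   T   F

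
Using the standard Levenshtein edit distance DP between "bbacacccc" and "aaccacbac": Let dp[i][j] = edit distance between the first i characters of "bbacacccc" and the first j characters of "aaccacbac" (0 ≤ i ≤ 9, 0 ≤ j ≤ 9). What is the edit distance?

5

   ''  a  a  c  c  a  c  b  a  c
''  0  1  2  3  4  5  6  7  8  9
 b  1  1  2  3  4  5  6  6  7  8
 b  2  2  2  3  4  5  6  6  7  8
 a  3  2  2  3  4  4  5  6  6  7
 c  4  3  3  2  3  4  4  5  6  6
 a  5  4  3  3  3  3  4  5  5  6
 c  6  5  4  3  3  4  3  4  5  5
 c  7  6  5  4  3  4  4  4  5  5
 c  8  7  6  5  4  4  4  5  5  5
 c  9  8  7  6  5  5  4  5  6  5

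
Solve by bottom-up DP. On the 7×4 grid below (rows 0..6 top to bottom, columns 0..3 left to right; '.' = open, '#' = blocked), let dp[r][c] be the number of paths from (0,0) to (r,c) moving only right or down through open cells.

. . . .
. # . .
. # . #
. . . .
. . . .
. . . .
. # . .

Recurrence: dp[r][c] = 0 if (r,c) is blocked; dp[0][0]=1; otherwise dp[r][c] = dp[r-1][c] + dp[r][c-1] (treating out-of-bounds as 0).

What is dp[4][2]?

r\c   0   1   2   3
  0   1   1   1   1
  1   1   0   1   2
  2   1   0   1   0
  3   1   1   2   2
  4   1   2   4   6
  5   1   3   7  13
  6   1   0   7  20

4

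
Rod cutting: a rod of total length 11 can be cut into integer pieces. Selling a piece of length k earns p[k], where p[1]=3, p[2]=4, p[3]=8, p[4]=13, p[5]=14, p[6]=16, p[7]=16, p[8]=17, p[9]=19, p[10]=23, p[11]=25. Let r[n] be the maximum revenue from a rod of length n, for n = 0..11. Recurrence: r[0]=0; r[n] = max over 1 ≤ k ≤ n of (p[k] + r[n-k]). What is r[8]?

   n    0    1    2    3    4    5    6    7    8    9   10   11
r[n]    0    3    6    9   13   16   19   22   26   29   32   35

26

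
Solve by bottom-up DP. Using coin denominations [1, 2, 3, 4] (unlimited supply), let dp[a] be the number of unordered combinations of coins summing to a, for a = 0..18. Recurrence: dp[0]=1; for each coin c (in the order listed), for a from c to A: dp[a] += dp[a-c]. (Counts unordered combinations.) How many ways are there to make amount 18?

84

after  coin     0     1     2     3     4     5     6     7     8     9    10    11    12    13    14    15    16    17    18
          1     1     1     1     1     1     1     1     1     1     1     1     1     1     1     1     1     1     1     1
          2     1     1     2     2     3     3     4     4     5     5     6     6     7     7     8     8     9     9    10
          3     1     1     2     3     4     5     7     8    10    12    14    16    19    21    24    27    30    33    37
          4     1     1     2     3     5     6     9    11    15    18    23    27    34    39    47    54    64    72    84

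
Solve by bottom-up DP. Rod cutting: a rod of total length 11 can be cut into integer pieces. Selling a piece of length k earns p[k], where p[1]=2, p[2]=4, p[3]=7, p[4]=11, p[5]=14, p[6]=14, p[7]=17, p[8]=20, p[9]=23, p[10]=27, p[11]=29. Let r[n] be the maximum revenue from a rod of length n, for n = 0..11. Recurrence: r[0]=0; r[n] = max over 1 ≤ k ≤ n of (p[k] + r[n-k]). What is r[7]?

18

   n    0    1    2    3    4    5    6    7    8    9   10   11
r[n]    0    2    4    7   11   14   16   18   22   25   28   30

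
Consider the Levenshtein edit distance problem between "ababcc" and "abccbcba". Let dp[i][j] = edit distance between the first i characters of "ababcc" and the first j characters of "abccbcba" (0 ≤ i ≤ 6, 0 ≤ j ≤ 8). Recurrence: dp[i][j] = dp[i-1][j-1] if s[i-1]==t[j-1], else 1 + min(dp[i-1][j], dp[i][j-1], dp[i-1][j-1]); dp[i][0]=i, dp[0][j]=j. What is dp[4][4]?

   ''  a  b  c  c  b  c  b  a
''  0  1  2  3  4  5  6  7  8
 a  1  0  1  2  3  4  5  6  7
 b  2  1  0  1  2  3  4  5  6
 a  3  2  1  1  2  3  4  5  5
 b  4  3  2  2  2  2  3  4  5
 c  5  4  3  2  2  3  2  3  4
 c  6  5  4  3  2  3  3  3  4

2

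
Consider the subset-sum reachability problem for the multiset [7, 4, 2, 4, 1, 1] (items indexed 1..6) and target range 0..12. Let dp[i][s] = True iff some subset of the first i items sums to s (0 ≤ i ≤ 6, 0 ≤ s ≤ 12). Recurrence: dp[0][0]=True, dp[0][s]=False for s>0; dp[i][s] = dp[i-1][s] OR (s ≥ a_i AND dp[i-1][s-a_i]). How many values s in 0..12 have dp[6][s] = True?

13

i\s   0   1   2   3   4   5   6   7   8   9  10  11  12
  0   T   F   F   F   F   F   F   F   F   F   F   F   F
  1   T   F   F   F   F   F   F   T   F   F   F   F   F
  2   T   F   F   F   T   F   F   T   F   F   F   T   F
  3   T   F   T   F   T   F   T   T   F   T   F   T   F
  4   T   F   T   F   T   F   T   T   T   T   T   T   F
  5   T   T   T   T   T   T   T   T   T   T   T   T   T
  6   T   T   T   T   T   T   T   T   T   T   T   T   T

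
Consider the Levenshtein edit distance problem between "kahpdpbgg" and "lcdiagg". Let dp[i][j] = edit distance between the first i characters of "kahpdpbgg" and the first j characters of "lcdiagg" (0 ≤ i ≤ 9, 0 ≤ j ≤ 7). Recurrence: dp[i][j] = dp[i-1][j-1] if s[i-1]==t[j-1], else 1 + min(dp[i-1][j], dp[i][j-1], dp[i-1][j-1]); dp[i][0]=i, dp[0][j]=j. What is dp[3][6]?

   ''  l  c  d  i  a  g  g
''  0  1  2  3  4  5  6  7
 k  1  1  2  3  4  5  6  7
 a  2  2  2  3  4  4  5  6
 h  3  3  3  3  4  5  5  6
 p  4  4  4  4  4  5  6  6
 d  5  5  5  4  5  5  6  7
 p  6  6  6  5  5  6  6  7
 b  7  7  7  6  6  6  7  7
 g  8  8  8  7  7  7  6  7
 g  9  9  9  8  8  8  7  6

5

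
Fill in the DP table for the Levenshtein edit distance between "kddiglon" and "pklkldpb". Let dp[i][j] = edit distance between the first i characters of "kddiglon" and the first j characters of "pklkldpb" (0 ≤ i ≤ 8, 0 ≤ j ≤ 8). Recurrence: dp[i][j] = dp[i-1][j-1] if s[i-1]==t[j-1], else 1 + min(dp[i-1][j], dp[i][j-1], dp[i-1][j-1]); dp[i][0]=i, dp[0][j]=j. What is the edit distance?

8

   ''  p  k  l  k  l  d  p  b
''  0  1  2  3  4  5  6  7  8
 k  1  1  1  2  3  4  5  6  7
 d  2  2  2  2  3  4  4  5  6
 d  3  3  3  3  3  4  4  5  6
 i  4  4  4  4  4  4  5  5  6
 g  5  5  5  5  5  5  5  6  6
 l  6  6  6  5  6  5  6  6  7
 o  7  7  7  6  6  6  6  7  7
 n  8  8  8  7  7  7  7  7  8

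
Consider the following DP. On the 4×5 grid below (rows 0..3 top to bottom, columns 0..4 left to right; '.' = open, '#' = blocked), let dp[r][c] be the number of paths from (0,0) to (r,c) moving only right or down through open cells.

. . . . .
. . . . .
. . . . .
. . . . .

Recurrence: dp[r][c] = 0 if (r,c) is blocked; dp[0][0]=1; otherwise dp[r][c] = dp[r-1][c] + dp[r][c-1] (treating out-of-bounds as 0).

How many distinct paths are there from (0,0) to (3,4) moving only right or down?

r\c   0   1   2   3   4
  0   1   1   1   1   1
  1   1   2   3   4   5
  2   1   3   6  10  15
  3   1   4  10  20  35

35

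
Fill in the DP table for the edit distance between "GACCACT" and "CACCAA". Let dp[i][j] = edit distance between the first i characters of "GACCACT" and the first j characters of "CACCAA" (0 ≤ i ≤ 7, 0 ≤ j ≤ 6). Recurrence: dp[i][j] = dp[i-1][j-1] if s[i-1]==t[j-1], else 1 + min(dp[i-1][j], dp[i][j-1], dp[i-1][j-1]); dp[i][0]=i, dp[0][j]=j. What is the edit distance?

   ''  C  A  C  C  A  A
''  0  1  2  3  4  5  6
 G  1  1  2  3  4  5  6
 A  2  2  1  2  3  4  5
 C  3  2  2  1  2  3  4
 C  4  3  3  2  1  2  3
 A  5  4  3  3  2  1  2
 C  6  5  4  3  3  2  2
 T  7  6  5  4  4  3  3

3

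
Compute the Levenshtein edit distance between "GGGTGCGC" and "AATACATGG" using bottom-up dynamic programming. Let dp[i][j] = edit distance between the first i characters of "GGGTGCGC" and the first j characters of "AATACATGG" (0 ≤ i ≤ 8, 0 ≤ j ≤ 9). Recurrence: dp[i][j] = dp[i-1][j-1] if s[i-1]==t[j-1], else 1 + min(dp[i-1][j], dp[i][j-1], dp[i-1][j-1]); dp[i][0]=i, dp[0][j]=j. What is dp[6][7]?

   ''  A  A  T  A  C  A  T  G  G
''  0  1  2  3  4  5  6  7  8  9
 G  1  1  2  3  4  5  6  7  7  8
 G  2  2  2  3  4  5  6  7  7  7
 G  3  3  3  3  4  5  6  7  7  7
 T  4  4  4  3  4  5  6  6  7  8
 G  5  5  5  4  4  5  6  7  6  7
 C  6  6  6  5  5  4  5  6  7  7
 G  7  7  7  6  6  5  5  6  6  7
 C  8  8  8  7  7  6  6  6  7  7

6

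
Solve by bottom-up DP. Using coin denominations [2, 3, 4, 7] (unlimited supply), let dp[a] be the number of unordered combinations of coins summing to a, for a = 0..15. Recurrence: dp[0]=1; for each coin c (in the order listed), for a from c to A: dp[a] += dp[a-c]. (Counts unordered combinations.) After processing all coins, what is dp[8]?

4

after  coin     0     1     2     3     4     5     6     7     8     9    10    11    12    13    14    15
          2     1     0     1     0     1     0     1     0     1     0     1     0     1     0     1     0
          3     1     0     1     1     1     1     2     1     2     2     2     2     3     2     3     3
          4     1     0     1     1     2     1     3     2     4     3     5     4     7     5     8     7
          7     1     0     1     1     2     1     3     3     4     4     6     6     8     8    11    11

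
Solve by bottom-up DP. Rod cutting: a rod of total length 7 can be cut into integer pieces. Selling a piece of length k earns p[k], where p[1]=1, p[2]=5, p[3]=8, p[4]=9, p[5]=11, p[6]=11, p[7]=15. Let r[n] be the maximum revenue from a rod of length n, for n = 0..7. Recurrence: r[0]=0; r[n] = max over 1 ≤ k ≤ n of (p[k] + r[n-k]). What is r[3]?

8

   n    0    1    2    3    4    5    6    7
r[n]    0    1    5    8   10   13   16   18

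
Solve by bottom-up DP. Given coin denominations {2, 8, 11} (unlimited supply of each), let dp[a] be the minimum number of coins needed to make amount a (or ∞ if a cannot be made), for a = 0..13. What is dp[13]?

2

 a  0  1  2  3  4  5  6  7  8  9 10 11 12 13
dp  0  -  1  -  2  -  3  -  1  -  2  1  3  2
(- denotes ∞ / unreachable)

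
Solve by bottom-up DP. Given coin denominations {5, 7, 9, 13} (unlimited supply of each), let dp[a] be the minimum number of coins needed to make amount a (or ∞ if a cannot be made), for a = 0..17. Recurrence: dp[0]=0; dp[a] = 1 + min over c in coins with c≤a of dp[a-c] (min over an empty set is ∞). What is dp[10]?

2

 a  0  1  2  3  4  5  6  7  8  9 10 11 12 13 14 15 16 17
dp  0  -  -  -  -  1  -  1  -  1  2  -  2  1  2  3  2  3
(- denotes ∞ / unreachable)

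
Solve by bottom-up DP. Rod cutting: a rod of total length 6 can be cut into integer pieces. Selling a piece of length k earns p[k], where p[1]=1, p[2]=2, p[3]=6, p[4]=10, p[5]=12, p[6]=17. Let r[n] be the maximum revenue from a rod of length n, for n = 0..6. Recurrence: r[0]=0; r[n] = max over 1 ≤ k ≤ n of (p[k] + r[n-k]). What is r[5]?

12

   n    0    1    2    3    4    5    6
r[n]    0    1    2    6   10   12   17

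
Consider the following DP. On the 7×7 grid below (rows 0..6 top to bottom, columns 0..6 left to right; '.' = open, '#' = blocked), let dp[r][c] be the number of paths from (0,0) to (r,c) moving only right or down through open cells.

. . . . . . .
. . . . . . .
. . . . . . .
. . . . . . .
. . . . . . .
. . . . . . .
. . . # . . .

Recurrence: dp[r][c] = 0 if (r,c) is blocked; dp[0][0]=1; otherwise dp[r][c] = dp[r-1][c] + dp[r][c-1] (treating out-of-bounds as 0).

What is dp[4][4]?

r\c   0   1   2   3   4   5   6
  0   1   1   1   1   1   1   1
  1   1   2   3   4   5   6   7
  2   1   3   6  10  15  21  28
  3   1   4  10  20  35  56  84
  4   1   5  15  35  70 126 210
  5   1   6  21  56 126 252 462
  6   1   7  28   0 126 378 840

70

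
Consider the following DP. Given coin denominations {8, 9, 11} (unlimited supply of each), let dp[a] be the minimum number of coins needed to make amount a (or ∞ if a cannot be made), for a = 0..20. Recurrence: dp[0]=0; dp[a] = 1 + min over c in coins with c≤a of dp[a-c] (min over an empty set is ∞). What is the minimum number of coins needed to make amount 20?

2

 a  0  1  2  3  4  5  6  7  8  9 10 11 12 13 14 15 16 17 18 19 20
dp  0  -  -  -  -  -  -  -  1  1  -  1  -  -  -  -  2  2  2  2  2
(- denotes ∞ / unreachable)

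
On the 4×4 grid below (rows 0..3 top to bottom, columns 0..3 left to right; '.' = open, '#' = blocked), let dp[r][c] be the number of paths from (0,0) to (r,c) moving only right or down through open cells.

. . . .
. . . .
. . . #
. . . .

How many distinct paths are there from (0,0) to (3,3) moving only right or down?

10

r\c   0   1   2   3
  0   1   1   1   1
  1   1   2   3   4
  2   1   3   6   0
  3   1   4  10  10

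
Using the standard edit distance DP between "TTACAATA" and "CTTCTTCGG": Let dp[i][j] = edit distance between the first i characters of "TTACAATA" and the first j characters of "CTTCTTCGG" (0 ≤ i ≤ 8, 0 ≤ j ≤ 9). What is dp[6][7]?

5

   ''  C  T  T  C  T  T  C  G  G
''  0  1  2  3  4  5  6  7  8  9
 T  1  1  1  2  3  4  5  6  7  8
 T  2  2  1  1  2  3  4  5  6  7
 A  3  3  2  2  2  3  4  5  6  7
 C  4  3  3  3  2  3  4  4  5  6
 A  5  4  4  4  3  3  4  5  5  6
 A  6  5  5  5  4  4  4  5  6  6
 T  7  6  5  5  5  4  4  5  6  7
 A  8  7  6  6  6  5  5  5  6  7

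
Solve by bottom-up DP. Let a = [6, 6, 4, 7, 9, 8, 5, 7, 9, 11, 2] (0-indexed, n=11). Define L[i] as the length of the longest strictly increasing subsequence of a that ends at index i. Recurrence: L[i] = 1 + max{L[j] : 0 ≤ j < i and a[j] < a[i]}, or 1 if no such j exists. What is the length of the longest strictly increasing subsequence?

5

   i    0    1    2    3    4    5    6    7    8    9   10
a[i]    6    6    4    7    9    8    5    7    9   11    2
L[i]    1    1    1    2    3    3    2    3    4    5    1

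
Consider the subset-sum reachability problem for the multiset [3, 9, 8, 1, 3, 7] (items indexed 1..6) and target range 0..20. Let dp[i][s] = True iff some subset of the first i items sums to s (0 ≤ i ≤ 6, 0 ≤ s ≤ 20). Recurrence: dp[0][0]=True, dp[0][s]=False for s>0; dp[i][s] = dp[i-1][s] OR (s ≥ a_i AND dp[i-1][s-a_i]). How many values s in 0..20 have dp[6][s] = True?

19

i\s   0   1   2   3   4   5   6   7   8   9  10  11  12  13  14  15  16  17  18  19  20
  0   T   F   F   F   F   F   F   F   F   F   F   F   F   F   F   F   F   F   F   F   F
  1   T   F   F   T   F   F   F   F   F   F   F   F   F   F   F   F   F   F   F   F   F
  2   T   F   F   T   F   F   F   F   F   T   F   F   T   F   F   F   F   F   F   F   F
  3   T   F   F   T   F   F   F   F   T   T   F   T   T   F   F   F   F   T   F   F   T
  4   T   T   F   T   T   F   F   F   T   T   T   T   T   T   F   F   F   T   T   F   T
  5   T   T   F   T   T   F   T   T   T   T   T   T   T   T   T   T   T   T   T   F   T
  6   T   T   F   T   T   F   T   T   T   T   T   T   T   T   T   T   T   T   T   T   T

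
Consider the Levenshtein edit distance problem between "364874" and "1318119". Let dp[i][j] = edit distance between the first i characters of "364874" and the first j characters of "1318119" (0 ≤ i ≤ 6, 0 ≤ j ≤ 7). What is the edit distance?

   ''  1  3  1  8  1  1  9
''  0  1  2  3  4  5  6  7
 3  1  1  1  2  3  4  5  6
 6  2  2  2  2  3  4  5  6
 4  3  3  3  3  3  4  5  6
 8  4  4  4  4  3  4  5  6
 7  5  5  5  5  4  4  5  6
 4  6  6  6  6  5  5  5  6

6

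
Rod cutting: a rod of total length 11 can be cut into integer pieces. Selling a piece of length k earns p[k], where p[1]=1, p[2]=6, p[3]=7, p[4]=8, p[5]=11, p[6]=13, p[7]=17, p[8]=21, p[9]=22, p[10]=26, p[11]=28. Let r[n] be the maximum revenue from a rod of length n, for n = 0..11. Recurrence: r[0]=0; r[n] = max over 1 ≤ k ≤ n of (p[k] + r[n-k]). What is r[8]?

   n    0    1    2    3    4    5    6    7    8    9   10   11
r[n]    0    1    6    7   12   13   18   19   24   25   30   31

24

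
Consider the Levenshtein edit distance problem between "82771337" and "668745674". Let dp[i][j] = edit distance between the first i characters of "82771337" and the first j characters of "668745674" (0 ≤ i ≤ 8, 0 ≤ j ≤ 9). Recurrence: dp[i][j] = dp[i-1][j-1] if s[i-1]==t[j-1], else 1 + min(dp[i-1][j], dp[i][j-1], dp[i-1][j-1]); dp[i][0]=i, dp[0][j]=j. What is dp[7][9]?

8

   ''  6  6  8  7  4  5  6  7  4
''  0  1  2  3  4  5  6  7  8  9
 8  1  1  2  2  3  4  5  6  7  8
 2  2  2  2  3  3  4  5  6  7  8
 7  3  3  3  3  3  4  5  6  6  7
 7  4  4  4  4  3  4  5  6  6  7
 1  5  5  5  5  4  4  5  6  7  7
 3  6  6  6  6  5  5  5  6  7  8
 3  7  7  7  7  6  6  6  6  7  8
 7  8  8  8  8  7  7  7  7  6  7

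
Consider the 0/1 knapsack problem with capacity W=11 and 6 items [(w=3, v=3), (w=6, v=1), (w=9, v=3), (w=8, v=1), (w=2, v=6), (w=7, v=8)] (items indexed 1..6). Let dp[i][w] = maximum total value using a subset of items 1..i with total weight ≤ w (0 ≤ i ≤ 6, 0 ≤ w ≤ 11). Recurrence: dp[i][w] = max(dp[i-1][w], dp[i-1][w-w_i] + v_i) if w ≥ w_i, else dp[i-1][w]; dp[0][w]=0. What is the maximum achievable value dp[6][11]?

i\w   0   1   2   3   4   5   6   7   8   9  10  11
  0   0   0   0   0   0   0   0   0   0   0   0   0
  1   0   0   0   3   3   3   3   3   3   3   3   3
  2   0   0   0   3   3   3   3   3   3   4   4   4
  3   0   0   0   3   3   3   3   3   3   4   4   4
  4   0   0   0   3   3   3   3   3   3   4   4   4
  5   0   0   6   6   6   9   9   9   9   9   9  10
  6   0   0   6   6   6   9   9   9   9  14  14  14

14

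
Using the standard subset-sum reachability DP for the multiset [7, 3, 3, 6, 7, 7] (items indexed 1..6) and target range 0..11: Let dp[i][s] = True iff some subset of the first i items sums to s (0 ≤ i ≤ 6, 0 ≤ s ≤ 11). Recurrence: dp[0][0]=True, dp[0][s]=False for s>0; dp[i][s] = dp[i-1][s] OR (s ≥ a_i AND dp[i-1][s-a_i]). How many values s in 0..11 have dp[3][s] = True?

i\s   0   1   2   3   4   5   6   7   8   9  10  11
  0   T   F   F   F   F   F   F   F   F   F   F   F
  1   T   F   F   F   F   F   F   T   F   F   F   F
  2   T   F   F   T   F   F   F   T   F   F   T   F
  3   T   F   F   T   F   F   T   T   F   F   T   F
  4   T   F   F   T   F   F   T   T   F   T   T   F
  5   T   F   F   T   F   F   T   T   F   T   T   F
  6   T   F   F   T   F   F   T   T   F   T   T   F

5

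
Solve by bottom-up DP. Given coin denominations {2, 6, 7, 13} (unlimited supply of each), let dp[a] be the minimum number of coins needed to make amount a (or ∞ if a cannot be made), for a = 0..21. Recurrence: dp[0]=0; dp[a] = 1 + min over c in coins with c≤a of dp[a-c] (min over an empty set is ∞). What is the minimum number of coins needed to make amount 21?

3

 a  0  1  2  3  4  5  6  7  8  9 10 11 12 13 14 15 16 17 18 19 20 21
dp  0  -  1  -  2  -  1  1  2  2  3  3  2  1  2  2  3  3  3  2  2  3
(- denotes ∞ / unreachable)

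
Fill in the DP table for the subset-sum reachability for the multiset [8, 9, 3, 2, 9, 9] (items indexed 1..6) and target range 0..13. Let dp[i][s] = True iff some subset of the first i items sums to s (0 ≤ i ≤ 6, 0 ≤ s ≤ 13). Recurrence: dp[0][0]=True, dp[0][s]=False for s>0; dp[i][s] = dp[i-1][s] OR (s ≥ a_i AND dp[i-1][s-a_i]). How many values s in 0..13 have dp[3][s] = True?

6

i\s   0   1   2   3   4   5   6   7   8   9  10  11  12  13
  0   T   F   F   F   F   F   F   F   F   F   F   F   F   F
  1   T   F   F   F   F   F   F   F   T   F   F   F   F   F
  2   T   F   F   F   F   F   F   F   T   T   F   F   F   F
  3   T   F   F   T   F   F   F   F   T   T   F   T   T   F
  4   T   F   T   T   F   T   F   F   T   T   T   T   T   T
  5   T   F   T   T   F   T   F   F   T   T   T   T   T   T
  6   T   F   T   T   F   T   F   F   T   T   T   T   T   T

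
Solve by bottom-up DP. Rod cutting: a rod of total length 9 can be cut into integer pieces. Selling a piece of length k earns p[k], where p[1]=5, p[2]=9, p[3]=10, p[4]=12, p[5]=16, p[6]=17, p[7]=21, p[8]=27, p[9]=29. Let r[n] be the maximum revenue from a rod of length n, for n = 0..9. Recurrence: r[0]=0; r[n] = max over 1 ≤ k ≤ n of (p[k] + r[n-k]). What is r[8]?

   n    0    1    2    3    4    5    6    7    8    9
r[n]    0    5   10   15   20   25   30   35   40   45

40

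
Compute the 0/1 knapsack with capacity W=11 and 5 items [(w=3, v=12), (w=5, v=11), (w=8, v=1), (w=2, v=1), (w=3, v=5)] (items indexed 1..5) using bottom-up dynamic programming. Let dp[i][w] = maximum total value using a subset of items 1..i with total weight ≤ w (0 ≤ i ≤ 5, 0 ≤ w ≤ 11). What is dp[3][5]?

i\w   0   1   2   3   4   5   6   7   8   9  10  11
  0   0   0   0   0   0   0   0   0   0   0   0   0
  1   0   0   0  12  12  12  12  12  12  12  12  12
  2   0   0   0  12  12  12  12  12  23  23  23  23
  3   0   0   0  12  12  12  12  12  23  23  23  23
  4   0   0   1  12  12  13  13  13  23  23  24  24
  5   0   0   1  12  12  13  17  17  23  23  24  28

12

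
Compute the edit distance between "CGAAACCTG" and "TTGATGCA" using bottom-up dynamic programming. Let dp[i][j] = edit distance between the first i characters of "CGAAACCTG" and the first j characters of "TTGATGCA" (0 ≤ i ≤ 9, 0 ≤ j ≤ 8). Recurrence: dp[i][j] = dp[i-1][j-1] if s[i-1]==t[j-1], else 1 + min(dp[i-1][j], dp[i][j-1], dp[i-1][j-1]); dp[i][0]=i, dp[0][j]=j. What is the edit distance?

7

   ''  T  T  G  A  T  G  C  A
''  0  1  2  3  4  5  6  7  8
 C  1  1  2  3  4  5  6  6  7
 G  2  2  2  2  3  4  5  6  7
 A  3  3  3  3  2  3  4  5  6
 A  4  4  4  4  3  3  4  5  5
 A  5  5  5  5  4  4  4  5  5
 C  6  6  6  6  5  5  5  4  5
 C  7  7  7  7  6  6  6  5  5
 T  8  7  7  8  7  6  7  6  6
 G  9  8  8  7  8  7  6  7  7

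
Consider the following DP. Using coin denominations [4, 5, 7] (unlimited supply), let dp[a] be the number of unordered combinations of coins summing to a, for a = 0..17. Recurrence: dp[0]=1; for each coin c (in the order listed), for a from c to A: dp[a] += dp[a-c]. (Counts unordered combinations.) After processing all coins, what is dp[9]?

after  coin     0     1     2     3     4     5     6     7     8     9    10    11    12    13    14    15    16    17
          4     1     0     0     0     1     0     0     0     1     0     0     0     1     0     0     0     1     0
          5     1     0     0     0     1     1     0     0     1     1     1     0     1     1     1     1     1     1
          7     1     0     0     0     1     1     0     1     1     1     1     1     2     1     2     2     2     2

1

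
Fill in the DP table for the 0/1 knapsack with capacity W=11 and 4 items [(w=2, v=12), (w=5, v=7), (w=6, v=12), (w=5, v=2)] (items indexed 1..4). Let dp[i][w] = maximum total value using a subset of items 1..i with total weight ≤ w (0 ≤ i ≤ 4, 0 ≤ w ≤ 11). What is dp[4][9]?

24

i\w   0   1   2   3   4   5   6   7   8   9  10  11
  0   0   0   0   0   0   0   0   0   0   0   0   0
  1   0   0  12  12  12  12  12  12  12  12  12  12
  2   0   0  12  12  12  12  12  19  19  19  19  19
  3   0   0  12  12  12  12  12  19  24  24  24  24
  4   0   0  12  12  12  12  12  19  24  24  24  24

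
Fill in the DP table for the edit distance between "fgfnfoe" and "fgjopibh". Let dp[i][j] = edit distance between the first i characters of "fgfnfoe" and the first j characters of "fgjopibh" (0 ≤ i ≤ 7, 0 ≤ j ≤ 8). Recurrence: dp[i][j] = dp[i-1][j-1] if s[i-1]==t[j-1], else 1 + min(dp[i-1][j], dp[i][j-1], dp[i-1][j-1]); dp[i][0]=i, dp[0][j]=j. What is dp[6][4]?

3

   ''  f  g  j  o  p  i  b  h
''  0  1  2  3  4  5  6  7  8
 f  1  0  1  2  3  4  5  6  7
 g  2  1  0  1  2  3  4  5  6
 f  3  2  1  1  2  3  4  5  6
 n  4  3  2  2  2  3  4  5  6
 f  5  4  3  3  3  3  4  5  6
 o  6  5  4  4  3  4  4  5  6
 e  7  6  5  5  4  4  5  5  6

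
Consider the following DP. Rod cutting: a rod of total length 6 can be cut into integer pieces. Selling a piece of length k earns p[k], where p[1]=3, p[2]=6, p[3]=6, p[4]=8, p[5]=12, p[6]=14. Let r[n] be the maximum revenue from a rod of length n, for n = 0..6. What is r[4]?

12

   n    0    1    2    3    4    5    6
r[n]    0    3    6    9   12   15   18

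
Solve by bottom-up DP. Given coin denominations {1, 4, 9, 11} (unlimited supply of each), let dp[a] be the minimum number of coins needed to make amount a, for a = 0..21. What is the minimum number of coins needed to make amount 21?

3

 a  0  1  2  3  4  5  6  7  8  9 10 11 12 13 14 15 16 17 18 19 20 21
dp  0  1  2  3  1  2  3  4  2  1  2  1  2  2  3  2  3  3  2  3  2  3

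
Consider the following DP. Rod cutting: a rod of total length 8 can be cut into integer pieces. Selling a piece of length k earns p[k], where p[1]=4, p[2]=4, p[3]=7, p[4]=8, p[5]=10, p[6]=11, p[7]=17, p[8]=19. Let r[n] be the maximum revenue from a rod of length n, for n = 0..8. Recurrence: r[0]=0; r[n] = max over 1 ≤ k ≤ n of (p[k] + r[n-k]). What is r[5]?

   n    0    1    2    3    4    5    6    7    8
r[n]    0    4    8   12   16   20   24   28   32

20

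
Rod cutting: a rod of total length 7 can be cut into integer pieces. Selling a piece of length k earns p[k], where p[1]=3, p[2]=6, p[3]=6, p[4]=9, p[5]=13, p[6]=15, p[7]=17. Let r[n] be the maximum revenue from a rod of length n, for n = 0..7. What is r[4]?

12

   n    0    1    2    3    4    5    6    7
r[n]    0    3    6    9   12   15   18   21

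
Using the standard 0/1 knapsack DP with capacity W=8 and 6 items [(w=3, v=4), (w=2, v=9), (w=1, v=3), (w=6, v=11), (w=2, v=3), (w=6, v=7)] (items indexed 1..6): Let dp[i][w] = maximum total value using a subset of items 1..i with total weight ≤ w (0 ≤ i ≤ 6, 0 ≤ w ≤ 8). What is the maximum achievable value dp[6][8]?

i\w   0   1   2   3   4   5   6   7   8
  0   0   0   0   0   0   0   0   0   0
  1   0   0   0   4   4   4   4   4   4
  2   0   0   9   9   9  13  13  13  13
  3   0   3   9  12  12  13  16  16  16
  4   0   3   9  12  12  13  16  16  20
  5   0   3   9  12  12  15  16  16  20
  6   0   3   9  12  12  15  16  16  20

20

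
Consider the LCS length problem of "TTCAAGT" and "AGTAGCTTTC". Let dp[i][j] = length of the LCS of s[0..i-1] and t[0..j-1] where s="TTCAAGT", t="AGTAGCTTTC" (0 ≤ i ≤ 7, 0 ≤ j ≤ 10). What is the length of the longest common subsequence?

4

   ''  A  G  T  A  G  C  T  T  T  C
''  0  0  0  0  0  0  0  0  0  0  0
 T  0  0  0  1  1  1  1  1  1  1  1
 T  0  0  0  1  1  1  1  2  2  2  2
 C  0  0  0  1  1  1  2  2  2  2  3
 A  0  1  1  1  2  2  2  2  2  2  3
 A  0  1  1  1  2  2  2  2  2  2  3
 G  0  1  2  2  2  3  3  3  3  3  3
 T  0  1  2  3  3  3  3  4  4  4  4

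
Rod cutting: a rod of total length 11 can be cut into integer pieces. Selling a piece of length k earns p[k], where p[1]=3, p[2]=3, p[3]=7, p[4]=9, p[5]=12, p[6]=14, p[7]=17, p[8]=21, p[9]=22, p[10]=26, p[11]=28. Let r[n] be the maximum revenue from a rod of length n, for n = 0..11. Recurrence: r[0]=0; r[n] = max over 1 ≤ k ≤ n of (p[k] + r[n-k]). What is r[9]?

   n    0    1    2    3    4    5    6    7    8    9   10   11
r[n]    0    3    6    9   12   15   18   21   24   27   30   33

27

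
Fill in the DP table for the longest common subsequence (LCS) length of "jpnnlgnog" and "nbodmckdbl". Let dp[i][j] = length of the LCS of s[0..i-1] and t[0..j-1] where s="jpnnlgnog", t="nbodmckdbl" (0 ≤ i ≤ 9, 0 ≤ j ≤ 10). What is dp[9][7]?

2

   ''  n  b  o  d  m  c  k  d  b  l
''  0  0  0  0  0  0  0  0  0  0  0
 j  0  0  0  0  0  0  0  0  0  0  0
 p  0  0  0  0  0  0  0  0  0  0  0
 n  0  1  1  1  1  1  1  1  1  1  1
 n  0  1  1  1  1  1  1  1  1  1  1
 l  0  1  1  1  1  1  1  1  1  1  2
 g  0  1  1  1  1  1  1  1  1  1  2
 n  0  1  1  1  1  1  1  1  1  1  2
 o  0  1  1  2  2  2  2  2  2  2  2
 g  0  1  1  2  2  2  2  2  2  2  2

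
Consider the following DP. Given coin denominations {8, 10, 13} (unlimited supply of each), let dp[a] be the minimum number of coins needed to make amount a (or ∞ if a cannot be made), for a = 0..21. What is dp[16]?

2

 a  0  1  2  3  4  5  6  7  8  9 10 11 12 13 14 15 16 17 18 19 20 21
dp  0  -  -  -  -  -  -  -  1  -  1  -  -  1  -  -  2  -  2  -  2  2
(- denotes ∞ / unreachable)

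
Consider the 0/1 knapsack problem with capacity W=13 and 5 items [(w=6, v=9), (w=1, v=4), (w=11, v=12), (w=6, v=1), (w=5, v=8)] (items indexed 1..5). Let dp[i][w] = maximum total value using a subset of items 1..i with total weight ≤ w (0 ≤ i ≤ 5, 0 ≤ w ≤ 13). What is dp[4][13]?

16

i\w   0   1   2   3   4   5   6   7   8   9  10  11  12  13
  0   0   0   0   0   0   0   0   0   0   0   0   0   0   0
  1   0   0   0   0   0   0   9   9   9   9   9   9   9   9
  2   0   4   4   4   4   4   9  13  13  13  13  13  13  13
  3   0   4   4   4   4   4   9  13  13  13  13  13  16  16
  4   0   4   4   4   4   4   9  13  13  13  13  13  16  16
  5   0   4   4   4   4   8  12  13  13  13  13  17  21  21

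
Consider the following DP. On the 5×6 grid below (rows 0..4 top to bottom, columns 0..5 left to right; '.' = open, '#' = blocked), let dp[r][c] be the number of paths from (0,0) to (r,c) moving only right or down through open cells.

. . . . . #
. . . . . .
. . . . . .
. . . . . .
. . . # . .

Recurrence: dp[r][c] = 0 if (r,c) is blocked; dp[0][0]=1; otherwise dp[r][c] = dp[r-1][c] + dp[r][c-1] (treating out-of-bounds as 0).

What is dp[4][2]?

15

r\c   0   1   2   3   4   5
  0   1   1   1   1   1   0
  1   1   2   3   4   5   5
  2   1   3   6  10  15  20
  3   1   4  10  20  35  55
  4   1   5  15   0  35  90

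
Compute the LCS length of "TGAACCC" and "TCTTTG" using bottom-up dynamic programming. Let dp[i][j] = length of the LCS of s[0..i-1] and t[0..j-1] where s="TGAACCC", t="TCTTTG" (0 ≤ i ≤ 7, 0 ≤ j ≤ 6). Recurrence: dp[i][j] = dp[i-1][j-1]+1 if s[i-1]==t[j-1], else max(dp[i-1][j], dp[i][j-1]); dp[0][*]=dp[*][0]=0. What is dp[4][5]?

   ''  T  C  T  T  T  G
''  0  0  0  0  0  0  0
 T  0  1  1  1  1  1  1
 G  0  1  1  1  1  1  2
 A  0  1  1  1  1  1  2
 A  0  1  1  1  1  1  2
 C  0  1  2  2  2  2  2
 C  0  1  2  2  2  2  2
 C  0  1  2  2  2  2  2

1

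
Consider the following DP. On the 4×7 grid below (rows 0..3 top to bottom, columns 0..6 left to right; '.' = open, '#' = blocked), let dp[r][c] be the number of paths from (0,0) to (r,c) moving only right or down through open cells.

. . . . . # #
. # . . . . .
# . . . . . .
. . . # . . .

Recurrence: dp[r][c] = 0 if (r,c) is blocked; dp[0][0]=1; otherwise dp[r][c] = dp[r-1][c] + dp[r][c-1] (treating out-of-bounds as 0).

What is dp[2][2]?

r\c   0   1   2   3   4   5   6
  0   1   1   1   1   1   0   0
  1   1   0   1   2   3   3   3
  2   0   0   1   3   6   9  12
  3   0   0   1   0   6  15  27

1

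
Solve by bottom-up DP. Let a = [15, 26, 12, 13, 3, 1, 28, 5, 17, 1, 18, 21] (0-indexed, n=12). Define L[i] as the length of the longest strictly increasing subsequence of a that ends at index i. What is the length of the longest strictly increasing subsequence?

   i    0    1    2    3    4    5    6    7    8    9   10   11
a[i]   15   26   12   13    3    1   28    5   17    1   18   21
L[i]    1    2    1    2    1    1    3    2    3    1    4    5

5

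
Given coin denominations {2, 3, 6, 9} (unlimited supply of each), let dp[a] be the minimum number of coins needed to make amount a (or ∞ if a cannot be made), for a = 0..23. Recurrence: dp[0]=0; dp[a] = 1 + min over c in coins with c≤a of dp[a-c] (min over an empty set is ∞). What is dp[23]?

4

 a  0  1  2  3  4  5  6  7  8  9 10 11 12 13 14 15 16 17 18 19 20 21 22 23
dp  0  -  1  1  2  2  1  3  2  1  3  2  2  3  3  2  4  3  2  4  3  3  4  4
(- denotes ∞ / unreachable)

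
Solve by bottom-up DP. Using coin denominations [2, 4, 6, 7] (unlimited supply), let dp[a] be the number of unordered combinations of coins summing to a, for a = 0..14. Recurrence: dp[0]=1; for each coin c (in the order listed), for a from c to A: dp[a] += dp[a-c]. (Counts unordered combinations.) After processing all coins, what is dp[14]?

9

after  coin     0     1     2     3     4     5     6     7     8     9    10    11    12    13    14
          2     1     0     1     0     1     0     1     0     1     0     1     0     1     0     1
          4     1     0     1     0     2     0     2     0     3     0     3     0     4     0     4
          6     1     0     1     0     2     0     3     0     4     0     5     0     7     0     8
          7     1     0     1     0     2     0     3     1     4     1     5     2     7     3     9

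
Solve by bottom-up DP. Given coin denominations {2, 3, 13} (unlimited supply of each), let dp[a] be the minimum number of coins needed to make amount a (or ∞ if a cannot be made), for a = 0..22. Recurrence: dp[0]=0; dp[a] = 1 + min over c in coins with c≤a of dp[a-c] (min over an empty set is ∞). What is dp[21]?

 a  0  1  2  3  4  5  6  7  8  9 10 11 12 13 14 15 16 17 18 19 20 21 22
dp  0  -  1  1  2  2  2  3  3  3  4  4  4  1  5  2  2  3  3  3  4  4  4
(- denotes ∞ / unreachable)

4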